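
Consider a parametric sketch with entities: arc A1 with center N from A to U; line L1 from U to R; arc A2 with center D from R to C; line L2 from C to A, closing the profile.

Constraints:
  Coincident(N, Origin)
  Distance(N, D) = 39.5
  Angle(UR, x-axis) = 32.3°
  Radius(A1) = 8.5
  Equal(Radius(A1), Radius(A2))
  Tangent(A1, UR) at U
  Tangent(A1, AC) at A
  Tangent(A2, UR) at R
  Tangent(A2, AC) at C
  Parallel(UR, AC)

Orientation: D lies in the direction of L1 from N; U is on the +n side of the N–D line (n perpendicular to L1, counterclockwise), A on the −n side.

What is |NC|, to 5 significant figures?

40.404

The slot axis is L1's direction at 32.3°, so u = (cos 32.3°, sin 32.3°) = (0.84526, 0.53435) and n = (−sin 32.3°, cos 32.3°) = (-0.53435, 0.84526). N is at the origin and D lies 39.5 along u from N, so D = 39.5·u = (33.388, 21.107). Tangency of A1 to both parallel lines with radius 8.5 puts U and A at N ± 8.5·n: U = (-4.5420, 7.1847), A = (4.5420, -7.1847). Equal radii place R and C the same way about D: R = D + 8.5·n = (28.846, 28.292), C = D − 8.5·n = (37.930, 13.922). Then |NC| = |C − N| = 40.404.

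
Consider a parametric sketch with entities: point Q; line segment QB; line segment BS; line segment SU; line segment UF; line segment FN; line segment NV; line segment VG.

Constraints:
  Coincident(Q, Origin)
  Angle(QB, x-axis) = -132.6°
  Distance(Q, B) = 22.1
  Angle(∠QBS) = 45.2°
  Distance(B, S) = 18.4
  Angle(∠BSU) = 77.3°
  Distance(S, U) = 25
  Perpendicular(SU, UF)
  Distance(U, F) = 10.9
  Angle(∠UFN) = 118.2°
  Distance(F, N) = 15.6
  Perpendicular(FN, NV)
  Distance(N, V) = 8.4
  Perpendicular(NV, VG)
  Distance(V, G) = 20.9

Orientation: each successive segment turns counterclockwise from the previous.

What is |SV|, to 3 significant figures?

13.1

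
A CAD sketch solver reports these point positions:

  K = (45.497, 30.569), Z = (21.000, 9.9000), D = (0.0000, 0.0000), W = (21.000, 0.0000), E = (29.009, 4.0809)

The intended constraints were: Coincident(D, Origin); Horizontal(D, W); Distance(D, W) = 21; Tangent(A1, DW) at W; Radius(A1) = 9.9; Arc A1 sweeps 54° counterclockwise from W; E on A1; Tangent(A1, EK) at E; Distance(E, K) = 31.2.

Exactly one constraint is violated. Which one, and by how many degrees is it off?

Tangent(A1, EK) at E — off by 4.10°.

D = (0.00, 0.00) ✓; D.y = 0.00, W.y = 0.00 ✓; |DW| = 21.00 ✓; ∠(ZW, WD) = 90.00° ✓; |ZW| = 9.900 ✓; bearing(Z→E) − bearing(Z→W) = 54.00° ✓; |ZE| = 9.900 ✓; ∠(ZE, EK) = 85.90° ✗; |EK| = 31.20 ✓.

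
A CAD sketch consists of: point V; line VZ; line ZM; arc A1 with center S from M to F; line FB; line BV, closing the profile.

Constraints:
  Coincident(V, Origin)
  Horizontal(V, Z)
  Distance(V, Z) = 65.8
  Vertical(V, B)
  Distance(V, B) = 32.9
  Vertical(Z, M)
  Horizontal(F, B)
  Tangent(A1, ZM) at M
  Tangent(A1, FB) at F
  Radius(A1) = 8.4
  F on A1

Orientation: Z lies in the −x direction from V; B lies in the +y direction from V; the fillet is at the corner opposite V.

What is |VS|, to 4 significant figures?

62.41

V is at the origin; V and Z share the same y with |VZ| = 65.8 and Z on the −x side, so Z = (-65.80, 0.000). V and B share the same x with |VB| = 32.9 and B on the +y side, so B = (0.000, 32.90). The virtual corner opposite V is at (-65.80, 32.90). A1 meets ZM tangentially, so SM is at right angles to ZM and the tangent condition forces SF to be normal to FB, with radius 8.4, so the center S sits 8.4 in from both sides at S = (-57.40, 24.50). Then |VS| = |S − V| = 62.41.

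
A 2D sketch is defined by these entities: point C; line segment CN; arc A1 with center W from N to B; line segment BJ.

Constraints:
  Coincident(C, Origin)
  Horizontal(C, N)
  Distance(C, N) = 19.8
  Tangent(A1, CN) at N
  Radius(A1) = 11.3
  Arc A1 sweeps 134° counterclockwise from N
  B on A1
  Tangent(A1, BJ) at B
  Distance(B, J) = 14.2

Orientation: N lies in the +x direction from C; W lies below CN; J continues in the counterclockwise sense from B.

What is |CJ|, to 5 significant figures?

36.415

C is at the origin; C and N share the same y with |CN| = 19.8 and N on the +x side, so N = (19.800, 0.0000). A1 meets CN tangentially, so WN is at right angles to CN, so W = N + (0, -11.3) = (19.800, -11.300). On A1, N sits at bearing 90° from W; a 134° counterclockwise sweep puts B at bearing 224°, so B = W + 11.3·(cos 224°, sin 224°) = (11.671, -19.150). Tangency of A1 to BJ means the radius WB is perpendicular to BJ, so BJ runs along (−sin 224°, cos 224°); with |BJ| = 14.2, J = (21.536, -29.364). Then |CJ| = |J − C| = 36.415.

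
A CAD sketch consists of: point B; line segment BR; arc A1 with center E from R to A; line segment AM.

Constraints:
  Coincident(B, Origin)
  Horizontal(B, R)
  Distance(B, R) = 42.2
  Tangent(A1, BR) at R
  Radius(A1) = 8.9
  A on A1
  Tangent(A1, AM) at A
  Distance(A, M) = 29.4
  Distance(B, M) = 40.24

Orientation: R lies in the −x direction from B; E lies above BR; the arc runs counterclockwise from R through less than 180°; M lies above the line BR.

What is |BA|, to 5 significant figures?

34.389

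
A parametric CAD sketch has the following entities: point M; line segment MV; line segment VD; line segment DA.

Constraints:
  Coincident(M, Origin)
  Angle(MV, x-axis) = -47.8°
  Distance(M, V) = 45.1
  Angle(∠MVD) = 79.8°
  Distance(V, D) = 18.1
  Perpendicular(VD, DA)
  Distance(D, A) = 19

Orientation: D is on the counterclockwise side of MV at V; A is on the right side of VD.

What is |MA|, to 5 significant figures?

64.189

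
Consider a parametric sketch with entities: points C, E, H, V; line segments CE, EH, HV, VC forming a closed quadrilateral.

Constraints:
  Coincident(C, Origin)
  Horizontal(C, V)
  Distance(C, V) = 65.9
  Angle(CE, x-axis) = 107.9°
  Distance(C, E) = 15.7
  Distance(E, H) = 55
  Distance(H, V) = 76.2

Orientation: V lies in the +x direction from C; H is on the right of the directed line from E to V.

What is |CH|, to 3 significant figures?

39.8

C is at the origin; C and V share the same y with |CV| = 65.9 and V in +x, so V = (65.9, 0). CE runs at 107.9° with |CE| = 15.7, so E = (-4.83, 14.9). H is determined by |EH| = 55.0 and |HV| = 76.2 together: it lies at the intersection of circle(E, 55.0) and circle(V, 76.2). With |EV| = 72.3, the foot of the radical line on EV is 16.9 from E and the perpendicular offset is √(55.0² − 16.9²) = 52.3. Taking the right-of-EV solution: H = (0.896, -39.8).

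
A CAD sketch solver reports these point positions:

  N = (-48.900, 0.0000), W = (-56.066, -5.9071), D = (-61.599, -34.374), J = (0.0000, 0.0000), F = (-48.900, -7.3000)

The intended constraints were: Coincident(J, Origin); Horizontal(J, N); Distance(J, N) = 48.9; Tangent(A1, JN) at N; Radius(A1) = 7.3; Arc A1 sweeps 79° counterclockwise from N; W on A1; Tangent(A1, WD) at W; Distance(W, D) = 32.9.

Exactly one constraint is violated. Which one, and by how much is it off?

Distance(W, D) = 32.9 — off by 3.90.

J = (0.00, 0.00) ✓; J.y = 0.00, N.y = 0.00 ✓; |JN| = 48.90 ✓; ∠(FN, NJ) = 90.00° ✓; |FN| = 7.300 ✓; bearing(F→W) − bearing(F→N) = 79.00° ✓; |FW| = 7.300 ✓; ∠(FW, WD) = 90.00° ✓; |WD| = 29.00 ✗.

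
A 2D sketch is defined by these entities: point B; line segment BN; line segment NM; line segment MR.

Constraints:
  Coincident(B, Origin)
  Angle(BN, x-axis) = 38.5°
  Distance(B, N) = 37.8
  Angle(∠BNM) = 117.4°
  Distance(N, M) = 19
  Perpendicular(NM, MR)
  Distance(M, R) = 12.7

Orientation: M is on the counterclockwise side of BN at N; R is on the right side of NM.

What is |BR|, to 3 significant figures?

58.9

B is at the origin; BN runs at 38.5° with length 37.8, so N = 37.8·(cos 38.5°, sin 38.5°) = (29.6, 23.5). ∠BNM = 117.4°, so NM runs at 38.5° + (180° − 117.4°) = 101° from the x-axis; with |NM| = 19.0, M = N + 19.0·(cos 101°, sin 101°) = (25.9, 42.2). NM is perpendicular to MR; with |MR| = 12.7 on the right of NM, R = M + 12.7·(0.981, 0.193) = (38.4, 44.6). Then |BR| = |R − B| = 58.9.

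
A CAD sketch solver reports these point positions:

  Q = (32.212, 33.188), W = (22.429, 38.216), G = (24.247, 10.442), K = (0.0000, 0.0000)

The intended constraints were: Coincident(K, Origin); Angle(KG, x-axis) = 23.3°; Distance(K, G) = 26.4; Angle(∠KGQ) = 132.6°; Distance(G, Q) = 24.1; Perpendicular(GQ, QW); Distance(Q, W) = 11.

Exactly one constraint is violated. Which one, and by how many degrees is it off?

Perpendicular(GQ, QW) — off by 7.90°.

K = (0.00, 0.00) ✓; KG at 23.30° ✓; |KG| = 26.40 ✓; ∠KGQ = 132.6° ✓; |GQ| = 24.10 ✓; ∠(GQ, QW) = 82.10° ✗; |QW| = 11.00 ✓.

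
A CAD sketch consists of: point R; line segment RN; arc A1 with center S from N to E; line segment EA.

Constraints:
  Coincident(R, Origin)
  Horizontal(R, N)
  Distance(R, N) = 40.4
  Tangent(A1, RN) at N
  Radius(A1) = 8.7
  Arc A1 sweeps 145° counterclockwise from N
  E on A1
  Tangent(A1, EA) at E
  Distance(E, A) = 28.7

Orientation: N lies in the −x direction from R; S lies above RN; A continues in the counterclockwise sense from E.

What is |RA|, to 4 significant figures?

67.19

R is at the origin; RN is horizontal with |RN| = 40.4 and N on the −x side, so N = (-40.40, 0.000). Since A1 is tangent to RN there, SN ⟂ RN, so S = N + (0, 8.7) = (-40.40, 8.700). On A1, N sits at bearing -90° from S; a 145° counterclockwise sweep puts E at bearing 55°, so E = S + 8.7·(cos 55°, sin 55°) = (-35.41, 15.83). Tangency of A1 to EA means the radius SE is perpendicular to EA, so EA runs along (−sin 55°, cos 55°); with |EA| = 28.7, A = (-58.92, 32.29). Then |RA| = |A − R| = 67.19.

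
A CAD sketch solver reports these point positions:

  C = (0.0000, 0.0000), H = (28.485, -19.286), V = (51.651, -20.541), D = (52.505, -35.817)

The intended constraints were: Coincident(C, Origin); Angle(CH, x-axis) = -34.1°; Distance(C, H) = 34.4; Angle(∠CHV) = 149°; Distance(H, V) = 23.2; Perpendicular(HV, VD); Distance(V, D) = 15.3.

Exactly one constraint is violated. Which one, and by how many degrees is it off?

Perpendicular(HV, VD) — off by 6.30°.

C = (0.00, 0.00) ✓; CH at -34.10° ✓; |CH| = 34.40 ✓; ∠CHV = 149.0° ✓; |HV| = 23.20 ✓; ∠(HV, VD) = 83.70° ✗; |VD| = 15.30 ✓.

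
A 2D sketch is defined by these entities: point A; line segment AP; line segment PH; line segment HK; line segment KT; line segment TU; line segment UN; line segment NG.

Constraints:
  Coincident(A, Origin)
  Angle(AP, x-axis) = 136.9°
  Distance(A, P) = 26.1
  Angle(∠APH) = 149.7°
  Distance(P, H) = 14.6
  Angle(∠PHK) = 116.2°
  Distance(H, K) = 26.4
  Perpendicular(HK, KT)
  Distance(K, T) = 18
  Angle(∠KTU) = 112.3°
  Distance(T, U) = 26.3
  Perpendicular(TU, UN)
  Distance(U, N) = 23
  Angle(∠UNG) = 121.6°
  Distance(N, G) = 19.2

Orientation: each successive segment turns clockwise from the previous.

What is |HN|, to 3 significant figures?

9.45

A is at the origin; AP runs at 136.9° with length 26.1, so P = (-19.1, 17.8). ∠APH = 149.7° gives PH at 107° from the x-axis; with |PH| = 14.6, H = (-23.2, 31.8). ∠PHK = 116.2° gives HK at 42.8° from the x-axis; with |HK| = 26.4, K = (-3.86, 49.8). The perpendicularity gives KT at right angles to HK, so KT runs at -47.2°; with |KT| = 18.0, T = (8.37, 36.6). ∠KTU = 112.3° gives TU at -115° from the x-axis; with |TU| = 26.3, U = (-2.70, 12.7). The perpendicularity gives UN at right angles to TU, so UN runs at 155°; with |UN| = 23.0, N = (-23.6, 22.4). Then |HN| = |N − H| = 9.45.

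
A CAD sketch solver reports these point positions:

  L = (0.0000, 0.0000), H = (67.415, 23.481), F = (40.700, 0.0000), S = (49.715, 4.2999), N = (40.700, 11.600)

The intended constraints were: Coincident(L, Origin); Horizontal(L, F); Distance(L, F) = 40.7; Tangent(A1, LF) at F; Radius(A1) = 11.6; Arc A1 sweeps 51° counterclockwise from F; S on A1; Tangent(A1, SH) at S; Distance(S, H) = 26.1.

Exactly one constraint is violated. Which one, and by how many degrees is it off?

Tangent(A1, SH) at S — off by 3.70°.

L = (0.00, 0.00) ✓; L.y = 0.00, F.y = 0.00 ✓; |LF| = 40.70 ✓; ∠(NF, FL) = 90.00° ✓; |NF| = 11.60 ✓; bearing(N→S) − bearing(N→F) = 51.00° ✓; |NS| = 11.60 ✓; ∠(NS, SH) = 93.70° ✗; |SH| = 26.10 ✓.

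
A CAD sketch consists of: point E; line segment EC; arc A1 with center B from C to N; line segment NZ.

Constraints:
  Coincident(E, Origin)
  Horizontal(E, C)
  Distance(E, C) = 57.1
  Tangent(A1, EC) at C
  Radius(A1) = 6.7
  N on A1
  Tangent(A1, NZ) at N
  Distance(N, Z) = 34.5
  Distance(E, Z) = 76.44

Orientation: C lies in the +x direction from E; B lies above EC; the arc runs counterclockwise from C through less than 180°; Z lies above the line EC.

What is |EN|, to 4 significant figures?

64.14

Checks: |BN| = 6.700 ✓; ∠(BN, NZ) = 90.00° ✓; |NZ| = 34.50 ✓; |EZ| = 76.44 ✓.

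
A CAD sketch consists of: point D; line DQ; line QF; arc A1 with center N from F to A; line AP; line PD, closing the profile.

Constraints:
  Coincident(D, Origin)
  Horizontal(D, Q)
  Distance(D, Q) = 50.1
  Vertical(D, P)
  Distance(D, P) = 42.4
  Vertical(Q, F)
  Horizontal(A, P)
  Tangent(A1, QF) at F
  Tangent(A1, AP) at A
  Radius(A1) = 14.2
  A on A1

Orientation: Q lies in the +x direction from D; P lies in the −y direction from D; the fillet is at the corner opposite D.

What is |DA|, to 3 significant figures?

55.6

D is at the origin; DQ is horizontal with |DQ| = 50.1 and Q on the +x side, so Q = (50.1, 0.00). D and P share the same x with |DP| = 42.4 and P on the −y side, so P = (0.00, -42.4). The virtual corner opposite D is at (50.1, -42.4). A1 meets QF tangentially, so NF is at right angles to QF and since A1 is tangent to AP there, NA ⟂ AP, with radius 14.2, so the center N sits 14.2 in from both sides at N = (35.9, -28.2). That places the tangent points at F = (50.1, -28.2) on QF and A = (35.9, -42.4) on AP. Then |DA| = |A − D| = 55.6.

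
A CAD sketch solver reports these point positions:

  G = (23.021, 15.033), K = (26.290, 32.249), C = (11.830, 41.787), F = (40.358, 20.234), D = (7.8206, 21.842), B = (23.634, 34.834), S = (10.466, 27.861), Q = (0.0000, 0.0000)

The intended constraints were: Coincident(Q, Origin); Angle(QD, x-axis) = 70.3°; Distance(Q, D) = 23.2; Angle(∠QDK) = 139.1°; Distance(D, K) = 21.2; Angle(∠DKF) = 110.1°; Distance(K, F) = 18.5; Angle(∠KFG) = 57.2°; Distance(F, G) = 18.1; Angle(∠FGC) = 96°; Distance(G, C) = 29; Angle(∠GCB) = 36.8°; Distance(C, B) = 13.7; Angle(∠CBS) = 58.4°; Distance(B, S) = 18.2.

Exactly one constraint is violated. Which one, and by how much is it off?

Distance(B, S) = 18.2 — off by 3.30.

Q = (0.00, 0.00) ✓; QD at 70.30° ✓; |QD| = 23.20 ✓; ∠QDK = 139.1° ✓; |DK| = 21.20 ✓; ∠DKF = 110.1° ✓; |KF| = 18.50 ✓; ∠KFG = 57.20° ✓; |FG| = 18.10 ✓; ∠FGC = 96.00° ✓; |GC| = 29.00 ✓; ∠GCB = 36.80° ✓; |CB| = 13.70 ✓; ∠CBS = 58.40° ✓; |BS| = 14.90 ✗.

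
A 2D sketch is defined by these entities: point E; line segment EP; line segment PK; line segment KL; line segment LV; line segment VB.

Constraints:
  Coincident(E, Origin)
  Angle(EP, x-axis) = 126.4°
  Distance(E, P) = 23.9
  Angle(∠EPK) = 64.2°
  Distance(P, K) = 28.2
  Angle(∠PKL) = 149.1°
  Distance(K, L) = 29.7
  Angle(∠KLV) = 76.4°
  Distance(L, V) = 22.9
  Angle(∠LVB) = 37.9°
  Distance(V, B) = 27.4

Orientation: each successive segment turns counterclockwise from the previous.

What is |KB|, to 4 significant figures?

13.32

E is at the origin; EP runs at 126.4° with length 23.9, so P = (-14.18, 19.24). ∠EPK = 64.2° gives PK at -117.8° from the x-axis; with |PK| = 28.2, K = (-27.33, -5.708). ∠PKL = 149.1° gives KL at -86.90° from the x-axis; with |KL| = 29.7, L = (-25.73, -35.36). ∠KLV = 76.4° gives LV at 16.70° from the x-axis; with |LV| = 22.9, V = (-3.795, -28.78). ∠LVB = 37.9° gives VB at 158.8° from the x-axis; with |VB| = 27.4, B = (-29.34, -18.88). Then |KB| = |B − K| = 13.32.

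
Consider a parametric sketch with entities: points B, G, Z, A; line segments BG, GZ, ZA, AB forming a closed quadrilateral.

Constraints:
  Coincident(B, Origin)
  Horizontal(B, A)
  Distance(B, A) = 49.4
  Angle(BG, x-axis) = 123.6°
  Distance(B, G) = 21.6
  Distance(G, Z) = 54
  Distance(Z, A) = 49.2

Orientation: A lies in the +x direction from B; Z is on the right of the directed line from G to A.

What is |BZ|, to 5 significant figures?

32.780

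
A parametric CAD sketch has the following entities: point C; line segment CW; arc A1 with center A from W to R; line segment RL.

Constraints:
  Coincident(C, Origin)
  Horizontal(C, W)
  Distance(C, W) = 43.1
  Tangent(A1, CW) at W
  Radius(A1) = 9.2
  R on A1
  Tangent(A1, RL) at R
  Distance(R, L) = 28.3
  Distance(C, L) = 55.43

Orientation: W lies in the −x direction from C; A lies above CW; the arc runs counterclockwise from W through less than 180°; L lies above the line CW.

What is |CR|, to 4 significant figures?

35.81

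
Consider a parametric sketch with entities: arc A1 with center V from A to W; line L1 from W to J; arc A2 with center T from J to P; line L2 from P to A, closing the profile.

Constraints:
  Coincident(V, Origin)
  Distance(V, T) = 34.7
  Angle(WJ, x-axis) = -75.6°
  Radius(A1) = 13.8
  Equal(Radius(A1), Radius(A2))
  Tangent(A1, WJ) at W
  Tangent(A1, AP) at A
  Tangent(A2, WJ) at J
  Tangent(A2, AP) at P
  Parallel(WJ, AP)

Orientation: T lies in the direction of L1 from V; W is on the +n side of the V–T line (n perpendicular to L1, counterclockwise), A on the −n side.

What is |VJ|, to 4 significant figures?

37.34

The slot axis is L1's direction at -75.6°, so u = (cos -75.6°, sin -75.6°) = (0.2487, -0.9686) and n = (−sin -75.6°, cos -75.6°) = (0.9686, 0.2487). V is at the origin and T lies 34.7 along u from V, so T = 34.7·u = (8.630, -33.61). Tangency of A1 to both parallel lines with radius 13.8 puts W and A at V ± 13.8·n: W = (13.37, 3.432), A = (-13.37, -3.432). Equal radii place J and P the same way about T: J = T + 13.8·n = (22.00, -30.18), P = T − 13.8·n = (-4.737, -37.04). Then |VJ| = |J − V| = 37.34.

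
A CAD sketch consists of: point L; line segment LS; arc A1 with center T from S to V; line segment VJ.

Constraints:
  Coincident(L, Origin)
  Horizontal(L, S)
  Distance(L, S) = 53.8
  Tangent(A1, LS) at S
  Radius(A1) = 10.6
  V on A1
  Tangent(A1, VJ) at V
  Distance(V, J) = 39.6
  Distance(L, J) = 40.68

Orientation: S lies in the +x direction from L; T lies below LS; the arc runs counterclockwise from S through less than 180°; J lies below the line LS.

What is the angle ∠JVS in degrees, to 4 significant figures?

154.3°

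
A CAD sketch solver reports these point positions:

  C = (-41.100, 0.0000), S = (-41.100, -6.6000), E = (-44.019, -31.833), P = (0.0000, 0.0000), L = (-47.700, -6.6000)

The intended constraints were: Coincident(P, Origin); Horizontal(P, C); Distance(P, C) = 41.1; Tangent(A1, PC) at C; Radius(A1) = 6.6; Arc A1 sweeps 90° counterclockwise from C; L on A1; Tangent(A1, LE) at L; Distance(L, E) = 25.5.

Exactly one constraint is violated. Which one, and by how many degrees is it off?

Tangent(A1, LE) at L — off by 8.30°.

P = (0.00, 0.00) ✓; P.y = 0.00, C.y = 0.00 ✓; |PC| = 41.10 ✓; ∠(SC, CP) = 90.00° ✓; |SC| = 6.600 ✓; bearing(S→L) − bearing(S→C) = 90.00° ✓; |SL| = 6.600 ✓; ∠(SL, LE) = 81.70° ✗; |LE| = 25.50 ✓.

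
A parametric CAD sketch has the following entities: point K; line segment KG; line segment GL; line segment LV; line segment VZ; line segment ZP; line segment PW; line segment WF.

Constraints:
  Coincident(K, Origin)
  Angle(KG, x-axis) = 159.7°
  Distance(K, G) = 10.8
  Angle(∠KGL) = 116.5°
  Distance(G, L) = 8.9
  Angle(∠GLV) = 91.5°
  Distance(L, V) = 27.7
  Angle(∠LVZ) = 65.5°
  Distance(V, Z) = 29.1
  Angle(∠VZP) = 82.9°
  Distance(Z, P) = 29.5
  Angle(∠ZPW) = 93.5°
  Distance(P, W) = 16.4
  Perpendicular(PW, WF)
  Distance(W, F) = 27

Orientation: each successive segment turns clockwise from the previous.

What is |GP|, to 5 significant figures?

9.5013

∠LVZ = 65.5° gives VZ at -106.80° from the x-axis; with |VZ| = 29.1, Z = (7.9490, -11.552). ∠VZP = 82.9° gives ZP at 156.10° from the x-axis; with |ZP| = 29.5, P = (-19.021, 0.39995). Then |GP| = |P − G| = 9.5013.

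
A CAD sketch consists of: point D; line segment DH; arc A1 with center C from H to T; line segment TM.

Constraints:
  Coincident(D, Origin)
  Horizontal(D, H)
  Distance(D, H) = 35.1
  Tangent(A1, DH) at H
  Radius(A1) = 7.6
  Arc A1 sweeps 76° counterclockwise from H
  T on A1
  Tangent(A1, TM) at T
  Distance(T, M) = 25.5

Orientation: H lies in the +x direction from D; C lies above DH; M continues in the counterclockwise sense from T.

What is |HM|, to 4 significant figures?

33.38

On A1, H sits at bearing -90° from C; a 76° counterclockwise sweep puts T at bearing -14°, so T = C + 7.6·(cos -14°, sin -14°) = (42.47, 5.761). A1 meets TM tangentially, so CT is at right angles to TM, so TM runs along (−sin -14°, cos -14°); with |TM| = 25.5, M = (48.64, 30.50). Then |HM| = |M − H| = 33.38.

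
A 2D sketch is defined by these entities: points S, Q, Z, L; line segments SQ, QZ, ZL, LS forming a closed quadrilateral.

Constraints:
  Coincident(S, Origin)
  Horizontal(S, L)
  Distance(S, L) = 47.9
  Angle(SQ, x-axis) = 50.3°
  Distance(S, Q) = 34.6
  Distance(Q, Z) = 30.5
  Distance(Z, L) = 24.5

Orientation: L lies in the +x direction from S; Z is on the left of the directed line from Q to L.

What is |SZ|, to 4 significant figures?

57.75

S is at the origin; S and L share the same y with |SL| = 47.9 and L in +x, so L = (47.9, 0). SQ runs at 50.3° with |SQ| = 34.6, so Q = (22.10, 26.62). Z is determined by |QZ| = 30.5 and |ZL| = 24.5 together: it lies at the intersection of circle(Q, 30.5) and circle(L, 24.5). With |QL| = 37.07, the foot of the radical line on QL is 22.99 from Q and the perpendicular offset is √(30.5² − 22.99²) = 20.05. Taking the left-of-QL solution: Z = (52.49, 24.07).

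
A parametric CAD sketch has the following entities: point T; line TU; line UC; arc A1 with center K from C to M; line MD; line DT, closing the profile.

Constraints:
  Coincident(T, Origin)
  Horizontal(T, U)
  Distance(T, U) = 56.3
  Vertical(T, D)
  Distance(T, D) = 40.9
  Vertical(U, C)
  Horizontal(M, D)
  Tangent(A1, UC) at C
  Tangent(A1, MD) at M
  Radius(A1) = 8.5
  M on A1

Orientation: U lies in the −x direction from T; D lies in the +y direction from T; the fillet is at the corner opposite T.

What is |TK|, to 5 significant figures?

57.746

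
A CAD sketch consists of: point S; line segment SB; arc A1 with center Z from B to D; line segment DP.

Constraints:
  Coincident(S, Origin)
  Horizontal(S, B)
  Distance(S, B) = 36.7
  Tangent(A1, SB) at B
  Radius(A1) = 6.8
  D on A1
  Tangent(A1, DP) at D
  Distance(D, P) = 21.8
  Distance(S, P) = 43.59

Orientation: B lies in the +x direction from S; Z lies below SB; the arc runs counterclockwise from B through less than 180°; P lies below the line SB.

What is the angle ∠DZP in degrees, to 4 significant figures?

72.68°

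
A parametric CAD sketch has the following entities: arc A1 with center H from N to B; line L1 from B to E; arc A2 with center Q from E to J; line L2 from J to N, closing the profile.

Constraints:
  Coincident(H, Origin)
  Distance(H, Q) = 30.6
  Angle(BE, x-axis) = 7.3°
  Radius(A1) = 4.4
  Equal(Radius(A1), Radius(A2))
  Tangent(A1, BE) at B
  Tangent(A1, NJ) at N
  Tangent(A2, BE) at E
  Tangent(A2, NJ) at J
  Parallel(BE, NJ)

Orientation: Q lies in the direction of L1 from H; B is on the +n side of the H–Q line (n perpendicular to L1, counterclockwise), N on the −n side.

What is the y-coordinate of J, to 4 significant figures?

-0.4762

Tangency of A1 to both parallel lines with radius 4.4 puts B and N at H ± 4.4·n: B = (-0.5591, 4.364), N = (0.5591, -4.364). Equal radii place E and J the same way about Q: E = Q + 4.4·n = (29.79, 8.253), J = Q − 4.4·n = (30.91, -0.4762). So J.y = -0.4762.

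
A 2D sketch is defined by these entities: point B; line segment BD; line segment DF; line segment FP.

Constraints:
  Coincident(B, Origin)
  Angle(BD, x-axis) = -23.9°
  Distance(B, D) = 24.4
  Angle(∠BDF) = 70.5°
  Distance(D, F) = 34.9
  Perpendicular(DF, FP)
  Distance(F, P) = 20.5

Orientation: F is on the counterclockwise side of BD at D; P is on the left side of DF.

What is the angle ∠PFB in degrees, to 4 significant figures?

49.32°

∠BDF = 70.5°, so DF runs at -23.9° + (180° − 70.5°) = 85.60° from the x-axis; with |DF| = 34.9, F = D + 34.9·(cos 85.60°, sin 85.60°) = (24.99, 24.91). DF is perpendicular to FP; with |FP| = 20.5 on the left of DF, P = F + 20.5·(-0.9971, 0.07672) = (4.546, 26.48). Then cos ∠PFB = FP·FB / (|FP||FB|), giving 49.32°.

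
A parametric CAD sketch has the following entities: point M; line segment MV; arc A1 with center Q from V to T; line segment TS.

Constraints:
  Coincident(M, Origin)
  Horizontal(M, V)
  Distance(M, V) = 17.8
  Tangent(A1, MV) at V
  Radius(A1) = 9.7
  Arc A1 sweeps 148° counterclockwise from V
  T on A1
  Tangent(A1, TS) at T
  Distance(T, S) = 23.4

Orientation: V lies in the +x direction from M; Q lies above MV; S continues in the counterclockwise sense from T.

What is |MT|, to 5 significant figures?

29.114

M is at the origin; MV is horizontal with |MV| = 17.8 and V on the +x side, so V = (17.800, 0.0000). Tangency of A1 to MV means the radius QV is perpendicular to MV, so Q = V + (0, 9.7) = (17.800, 9.7000). On A1, V sits at bearing -90° from Q; a 148° counterclockwise sweep puts T at bearing 58°, so T = Q + 9.7·(cos 58°, sin 58°) = (22.940, 17.926). Then |MT| = |T − M| = 29.114.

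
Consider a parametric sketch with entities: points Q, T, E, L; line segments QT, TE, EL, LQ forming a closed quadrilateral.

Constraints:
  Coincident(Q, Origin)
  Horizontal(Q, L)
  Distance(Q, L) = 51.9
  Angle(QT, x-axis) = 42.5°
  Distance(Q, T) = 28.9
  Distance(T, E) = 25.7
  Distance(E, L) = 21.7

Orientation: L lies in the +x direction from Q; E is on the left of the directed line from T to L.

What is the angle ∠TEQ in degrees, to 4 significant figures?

20.65°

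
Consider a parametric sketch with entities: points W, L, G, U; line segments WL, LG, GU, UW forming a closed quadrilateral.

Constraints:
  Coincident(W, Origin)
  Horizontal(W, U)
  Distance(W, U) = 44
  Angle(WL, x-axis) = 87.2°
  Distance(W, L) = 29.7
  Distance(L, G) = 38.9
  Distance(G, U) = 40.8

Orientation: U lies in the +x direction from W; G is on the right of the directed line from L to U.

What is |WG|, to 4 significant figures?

10.07

Checks: |LG| = 38.90 ✓; |GU| = 40.80 ✓.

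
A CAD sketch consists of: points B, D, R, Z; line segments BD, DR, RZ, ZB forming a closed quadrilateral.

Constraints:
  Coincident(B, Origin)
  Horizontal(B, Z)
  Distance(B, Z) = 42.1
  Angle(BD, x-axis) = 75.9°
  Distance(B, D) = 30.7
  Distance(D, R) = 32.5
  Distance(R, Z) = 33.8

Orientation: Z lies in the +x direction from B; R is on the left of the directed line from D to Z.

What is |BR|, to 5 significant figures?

52.116

Checks: |DR| = 32.50 ✓; |RZ| = 33.80 ✓.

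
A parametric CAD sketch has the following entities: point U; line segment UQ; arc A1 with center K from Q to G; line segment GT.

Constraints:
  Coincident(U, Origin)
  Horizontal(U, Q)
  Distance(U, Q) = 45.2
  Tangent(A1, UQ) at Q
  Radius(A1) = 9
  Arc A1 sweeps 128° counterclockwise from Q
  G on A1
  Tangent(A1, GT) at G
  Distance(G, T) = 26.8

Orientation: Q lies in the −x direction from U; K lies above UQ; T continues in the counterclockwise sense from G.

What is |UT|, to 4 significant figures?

65.22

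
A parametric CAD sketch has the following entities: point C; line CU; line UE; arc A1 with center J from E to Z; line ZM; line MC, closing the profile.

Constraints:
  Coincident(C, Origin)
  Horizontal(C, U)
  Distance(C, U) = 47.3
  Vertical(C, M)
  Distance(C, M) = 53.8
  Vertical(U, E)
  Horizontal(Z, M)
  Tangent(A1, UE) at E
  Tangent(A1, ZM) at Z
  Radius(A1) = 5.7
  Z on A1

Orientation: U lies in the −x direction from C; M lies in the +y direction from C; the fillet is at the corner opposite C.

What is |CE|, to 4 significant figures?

67.46

C is at the origin; CU is horizontal with |CU| = 47.3 and U on the −x side, so U = (-47.30, 0.000). C and M share the same x with |CM| = 53.8 and M on the +y side, so M = (0.000, 53.80). The virtual corner opposite C is at (-47.30, 53.80). Tangency of A1 to UE means the radius JE is perpendicular to UE and the tangent condition forces JZ to be normal to ZM, with radius 5.7, so the center J sits 5.7 in from both sides at J = (-41.60, 48.10). That places the tangent points at E = (-47.30, 48.10) on UE and Z = (-41.60, 53.80) on ZM. Then |CE| = |E − C| = 67.46.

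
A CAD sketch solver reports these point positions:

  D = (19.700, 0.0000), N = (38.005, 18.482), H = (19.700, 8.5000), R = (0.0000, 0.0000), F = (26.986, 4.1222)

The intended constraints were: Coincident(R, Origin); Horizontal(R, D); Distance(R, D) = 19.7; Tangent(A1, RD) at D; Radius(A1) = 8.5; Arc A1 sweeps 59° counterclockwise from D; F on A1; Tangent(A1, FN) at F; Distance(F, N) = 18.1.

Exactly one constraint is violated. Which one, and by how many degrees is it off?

Tangent(A1, FN) at F — off by 6.50°.

R = (0.00, 0.00) ✓; R.y = 0.00, D.y = 0.00 ✓; |RD| = 19.70 ✓; ∠(HD, DR) = 90.00° ✓; |HD| = 8.500 ✓; bearing(H→F) − bearing(H→D) = 59.00° ✓; |HF| = 8.500 ✓; ∠(HF, FN) = 96.50° ✗; |FN| = 18.10 ✓.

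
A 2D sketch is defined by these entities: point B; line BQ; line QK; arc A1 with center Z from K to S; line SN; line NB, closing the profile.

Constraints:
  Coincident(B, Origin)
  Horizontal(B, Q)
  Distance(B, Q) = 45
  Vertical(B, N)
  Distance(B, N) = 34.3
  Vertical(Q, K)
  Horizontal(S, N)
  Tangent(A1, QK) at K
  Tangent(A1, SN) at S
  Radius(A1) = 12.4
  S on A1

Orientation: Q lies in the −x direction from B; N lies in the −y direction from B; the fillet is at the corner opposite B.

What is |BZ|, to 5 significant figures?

39.273

BN is vertical with |BN| = 34.3 and N on the −y side, so N = (0.0000, -34.300). The virtual corner opposite B is at (-45.000, -34.300). Tangency of A1 to QK means the radius ZK is perpendicular to QK and the tangent condition forces ZS to be normal to SN, with radius 12.4, so the center Z sits 12.4 in from both sides at Z = (-32.600, -21.900). Then |BZ| = |Z − B| = 39.273.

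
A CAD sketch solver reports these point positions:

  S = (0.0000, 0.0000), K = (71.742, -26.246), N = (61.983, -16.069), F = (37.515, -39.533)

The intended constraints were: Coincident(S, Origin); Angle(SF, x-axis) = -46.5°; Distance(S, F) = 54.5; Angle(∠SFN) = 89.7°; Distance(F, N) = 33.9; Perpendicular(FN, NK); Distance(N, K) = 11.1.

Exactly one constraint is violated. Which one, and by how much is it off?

Distance(N, K) = 11.1 — off by 3.00.

S = (0.00, 0.00) ✓; SF at -46.50° ✓; |SF| = 54.50 ✓; ∠SFN = 89.70° ✓; |FN| = 33.90 ✓; ∠(FN, NK) = 90.00° ✓; |NK| = 14.10 ✗.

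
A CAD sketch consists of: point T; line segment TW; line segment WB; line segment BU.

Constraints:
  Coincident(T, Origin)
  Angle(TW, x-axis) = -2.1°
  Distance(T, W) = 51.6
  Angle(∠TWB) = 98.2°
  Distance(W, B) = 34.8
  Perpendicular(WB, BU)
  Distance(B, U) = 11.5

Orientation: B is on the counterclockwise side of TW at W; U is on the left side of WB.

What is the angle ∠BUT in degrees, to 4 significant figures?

133.2°

∠TWB = 98.2°, so WB runs at -2.1° + (180° − 98.2°) = 79.70° from the x-axis; with |WB| = 34.8, B = W + 34.8·(cos 79.70°, sin 79.70°) = (57.79, 32.35). WB is perpendicular to BU; with |BU| = 11.5 on the left of WB, U = B + 11.5·(-0.9839, 0.1788) = (46.47, 34.40). Then cos ∠BUT = UB·UT / (|UB||UT|), giving 133.2°.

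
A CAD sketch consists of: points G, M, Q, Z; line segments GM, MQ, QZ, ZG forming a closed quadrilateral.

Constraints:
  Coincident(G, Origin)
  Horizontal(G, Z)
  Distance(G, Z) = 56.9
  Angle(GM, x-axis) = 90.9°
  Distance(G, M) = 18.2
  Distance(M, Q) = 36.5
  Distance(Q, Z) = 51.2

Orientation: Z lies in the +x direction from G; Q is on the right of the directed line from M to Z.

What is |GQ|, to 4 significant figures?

19.25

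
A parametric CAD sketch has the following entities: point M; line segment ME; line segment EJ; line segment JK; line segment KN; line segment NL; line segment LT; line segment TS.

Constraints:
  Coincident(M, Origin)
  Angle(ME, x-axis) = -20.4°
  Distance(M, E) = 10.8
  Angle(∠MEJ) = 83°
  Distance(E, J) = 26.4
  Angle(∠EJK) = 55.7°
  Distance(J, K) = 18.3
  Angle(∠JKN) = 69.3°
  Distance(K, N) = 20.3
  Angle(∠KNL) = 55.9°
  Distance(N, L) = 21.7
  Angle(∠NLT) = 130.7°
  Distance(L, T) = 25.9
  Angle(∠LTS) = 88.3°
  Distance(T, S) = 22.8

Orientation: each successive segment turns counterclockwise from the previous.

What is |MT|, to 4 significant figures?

42.57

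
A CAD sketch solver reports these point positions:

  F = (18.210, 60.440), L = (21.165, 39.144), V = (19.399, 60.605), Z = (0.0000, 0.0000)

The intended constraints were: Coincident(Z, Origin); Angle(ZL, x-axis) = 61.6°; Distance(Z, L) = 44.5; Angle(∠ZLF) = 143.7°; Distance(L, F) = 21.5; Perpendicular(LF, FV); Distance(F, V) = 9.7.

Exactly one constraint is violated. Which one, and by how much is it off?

Distance(F, V) = 9.7 — off by 8.50.

Z = (0.00, 0.00) ✓; ZL at 61.60° ✓; |ZL| = 44.50 ✓; ∠ZLF = 143.7° ✓; |LF| = 21.50 ✓; ∠(LF, FV) = 90.00° ✓; |FV| = 1.200 ✗.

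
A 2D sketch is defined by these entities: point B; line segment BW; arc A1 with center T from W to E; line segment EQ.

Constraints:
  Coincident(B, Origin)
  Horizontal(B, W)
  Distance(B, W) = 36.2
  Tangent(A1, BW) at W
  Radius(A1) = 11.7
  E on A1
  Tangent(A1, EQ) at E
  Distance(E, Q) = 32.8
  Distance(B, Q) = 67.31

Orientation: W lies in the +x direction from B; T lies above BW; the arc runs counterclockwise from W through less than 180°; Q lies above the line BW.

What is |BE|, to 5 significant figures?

48.880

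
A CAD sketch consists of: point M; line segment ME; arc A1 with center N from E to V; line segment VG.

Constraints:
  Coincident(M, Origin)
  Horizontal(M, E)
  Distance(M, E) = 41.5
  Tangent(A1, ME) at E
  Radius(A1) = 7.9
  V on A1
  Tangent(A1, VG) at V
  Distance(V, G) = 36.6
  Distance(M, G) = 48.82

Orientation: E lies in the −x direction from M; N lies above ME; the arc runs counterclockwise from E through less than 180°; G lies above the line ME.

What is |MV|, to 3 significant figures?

34.4

Checks: |NV| = 7.900 ✓; ∠(NV, VG) = 90.00° ✓; |VG| = 36.60 ✓; |MG| = 48.82 ✓.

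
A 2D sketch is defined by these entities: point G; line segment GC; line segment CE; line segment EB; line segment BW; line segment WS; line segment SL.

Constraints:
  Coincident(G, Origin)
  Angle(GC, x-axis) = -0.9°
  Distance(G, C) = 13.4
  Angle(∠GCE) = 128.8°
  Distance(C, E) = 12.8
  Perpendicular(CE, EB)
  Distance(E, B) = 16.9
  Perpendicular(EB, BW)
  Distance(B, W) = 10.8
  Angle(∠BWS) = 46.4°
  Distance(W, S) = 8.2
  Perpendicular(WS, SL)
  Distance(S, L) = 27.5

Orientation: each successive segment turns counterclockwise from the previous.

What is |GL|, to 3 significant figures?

40.9

∠BWS = 46.4° gives WS at 3.90° from the x-axis; with |WS| = 8.2, S = (9.85, 12.7). WS ⟂ SL, so SL runs at 93.9°; with |SL| = 27.5, L = (7.98, 40.1). Then |GL| = |L − G| = 40.9.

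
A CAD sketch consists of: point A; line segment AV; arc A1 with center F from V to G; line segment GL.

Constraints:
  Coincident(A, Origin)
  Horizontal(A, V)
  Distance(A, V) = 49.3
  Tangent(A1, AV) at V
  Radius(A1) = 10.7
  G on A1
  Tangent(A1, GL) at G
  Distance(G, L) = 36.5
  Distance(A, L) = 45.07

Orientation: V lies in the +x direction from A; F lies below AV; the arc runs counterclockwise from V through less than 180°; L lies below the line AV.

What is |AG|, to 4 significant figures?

40.17

A is at the origin; A and V share the same y with |AV| = 49.3 and V on the +x side, so V = (49.30, 0.000). The tangent condition forces FV to be normal to AV, so F = V + (0, -10.7) = (49.30, -10.70). Since FG ⟂ GL (tangency), |FL| = √(10.7² + 36.5²) = 38.04 regardless of where G sits on A1. So L lies on both circle(A, 45.07) and circle(F, 38.04); the below-AV intersection is L = (23.38, -38.53). G is the foot of the tangent from L: G = (39.73, -5.905).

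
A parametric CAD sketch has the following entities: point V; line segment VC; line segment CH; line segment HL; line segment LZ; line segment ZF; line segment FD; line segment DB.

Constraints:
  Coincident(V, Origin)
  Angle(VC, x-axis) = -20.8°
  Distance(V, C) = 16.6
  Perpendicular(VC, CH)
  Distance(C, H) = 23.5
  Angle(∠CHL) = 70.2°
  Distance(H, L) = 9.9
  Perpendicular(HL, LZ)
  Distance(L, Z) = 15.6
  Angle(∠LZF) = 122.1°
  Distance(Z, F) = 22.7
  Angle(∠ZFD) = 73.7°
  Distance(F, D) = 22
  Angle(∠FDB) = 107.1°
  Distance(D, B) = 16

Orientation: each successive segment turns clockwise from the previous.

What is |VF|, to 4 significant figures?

34.75

HL ⟂ LZ, so LZ runs at 49.40°; with |LZ| = 15.6, Z = (9.808, -9.576). ∠LZF = 122.1° gives ZF at -8.500° from the x-axis; with |ZF| = 22.7, F = (32.26, -12.93). Then |VF| = |F − V| = 34.75.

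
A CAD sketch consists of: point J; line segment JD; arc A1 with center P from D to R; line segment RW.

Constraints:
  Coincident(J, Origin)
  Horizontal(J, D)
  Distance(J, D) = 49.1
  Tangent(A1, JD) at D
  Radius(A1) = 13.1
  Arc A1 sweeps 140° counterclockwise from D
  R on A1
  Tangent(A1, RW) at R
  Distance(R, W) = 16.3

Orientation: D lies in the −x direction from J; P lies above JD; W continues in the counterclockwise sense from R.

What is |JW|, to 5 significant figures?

62.900

J is at the origin; J and D share the same y with |JD| = 49.1 and D on the −x side, so D = (-49.100, 0.0000). The tangent condition forces PD to be normal to JD, so P = D + (0, 13.1) = (-49.100, 13.100). On A1, D sits at bearing -90° from P; a 140° counterclockwise sweep puts R at bearing 50°, so R = P + 13.1·(cos 50°, sin 50°) = (-40.679, 23.135). A1 meets RW tangentially, so PR is at right angles to RW, so RW runs along (−sin 50°, cos 50°); with |RW| = 16.3, W = (-53.166, 33.613). Then |JW| = |W − J| = 62.900.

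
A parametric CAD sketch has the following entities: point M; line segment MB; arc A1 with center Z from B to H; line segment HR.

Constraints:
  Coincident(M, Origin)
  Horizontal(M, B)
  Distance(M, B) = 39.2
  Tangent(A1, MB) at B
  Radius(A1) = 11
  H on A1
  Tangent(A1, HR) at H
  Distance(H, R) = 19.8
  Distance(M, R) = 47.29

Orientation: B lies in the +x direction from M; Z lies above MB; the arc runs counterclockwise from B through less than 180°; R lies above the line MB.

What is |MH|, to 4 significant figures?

50.76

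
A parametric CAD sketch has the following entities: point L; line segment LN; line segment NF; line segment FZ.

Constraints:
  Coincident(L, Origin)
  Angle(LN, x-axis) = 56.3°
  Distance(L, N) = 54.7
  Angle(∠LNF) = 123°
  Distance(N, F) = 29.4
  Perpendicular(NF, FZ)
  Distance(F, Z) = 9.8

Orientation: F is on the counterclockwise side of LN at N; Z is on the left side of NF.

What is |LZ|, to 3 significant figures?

69.3

L is at the origin; LN runs at 56.3° with length 54.7, so N = 54.7·(cos 56.3°, sin 56.3°) = (30.3, 45.5). ∠LNF = 123.0°, so NF runs at 56.3° + (180° − 123.0°) = 113° from the x-axis; with |NF| = 29.4, F = N + 29.4·(cos 113°, sin 113°) = (18.7, 72.5). The perpendicularity gives FZ at right angles to NF; with |FZ| = 9.8 on the left of NF, Z = F + 9.8·(-0.918, -0.396) = (9.72, 68.6). Then |LZ| = |Z − L| = 69.3.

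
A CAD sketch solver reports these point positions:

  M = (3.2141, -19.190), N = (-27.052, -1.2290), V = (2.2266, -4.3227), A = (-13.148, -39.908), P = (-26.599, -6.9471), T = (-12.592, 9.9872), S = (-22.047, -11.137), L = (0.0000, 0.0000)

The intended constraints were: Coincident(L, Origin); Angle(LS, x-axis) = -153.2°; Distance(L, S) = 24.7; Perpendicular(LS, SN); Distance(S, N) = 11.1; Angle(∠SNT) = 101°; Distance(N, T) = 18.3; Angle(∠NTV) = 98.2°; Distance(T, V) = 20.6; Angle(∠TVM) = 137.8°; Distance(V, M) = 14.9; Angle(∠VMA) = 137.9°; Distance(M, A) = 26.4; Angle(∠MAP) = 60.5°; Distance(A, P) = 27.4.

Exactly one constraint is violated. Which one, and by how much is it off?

Distance(A, P) = 27.4 — off by 8.20.

L = (0.00, 0.00) ✓; LS at -153.2° ✓; |LS| = 24.70 ✓; ∠(LS, SN) = 90.00° ✓; |SN| = 11.10 ✓; ∠SNT = 101.0° ✓; |NT| = 18.30 ✓; ∠NTV = 98.20° ✓; |TV| = 20.60 ✓; ∠TVM = 137.8° ✓; |VM| = 14.90 ✓; ∠VMA = 137.9° ✓; |MA| = 26.40 ✓; ∠MAP = 60.50° ✓; |AP| = 35.60 ✗.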